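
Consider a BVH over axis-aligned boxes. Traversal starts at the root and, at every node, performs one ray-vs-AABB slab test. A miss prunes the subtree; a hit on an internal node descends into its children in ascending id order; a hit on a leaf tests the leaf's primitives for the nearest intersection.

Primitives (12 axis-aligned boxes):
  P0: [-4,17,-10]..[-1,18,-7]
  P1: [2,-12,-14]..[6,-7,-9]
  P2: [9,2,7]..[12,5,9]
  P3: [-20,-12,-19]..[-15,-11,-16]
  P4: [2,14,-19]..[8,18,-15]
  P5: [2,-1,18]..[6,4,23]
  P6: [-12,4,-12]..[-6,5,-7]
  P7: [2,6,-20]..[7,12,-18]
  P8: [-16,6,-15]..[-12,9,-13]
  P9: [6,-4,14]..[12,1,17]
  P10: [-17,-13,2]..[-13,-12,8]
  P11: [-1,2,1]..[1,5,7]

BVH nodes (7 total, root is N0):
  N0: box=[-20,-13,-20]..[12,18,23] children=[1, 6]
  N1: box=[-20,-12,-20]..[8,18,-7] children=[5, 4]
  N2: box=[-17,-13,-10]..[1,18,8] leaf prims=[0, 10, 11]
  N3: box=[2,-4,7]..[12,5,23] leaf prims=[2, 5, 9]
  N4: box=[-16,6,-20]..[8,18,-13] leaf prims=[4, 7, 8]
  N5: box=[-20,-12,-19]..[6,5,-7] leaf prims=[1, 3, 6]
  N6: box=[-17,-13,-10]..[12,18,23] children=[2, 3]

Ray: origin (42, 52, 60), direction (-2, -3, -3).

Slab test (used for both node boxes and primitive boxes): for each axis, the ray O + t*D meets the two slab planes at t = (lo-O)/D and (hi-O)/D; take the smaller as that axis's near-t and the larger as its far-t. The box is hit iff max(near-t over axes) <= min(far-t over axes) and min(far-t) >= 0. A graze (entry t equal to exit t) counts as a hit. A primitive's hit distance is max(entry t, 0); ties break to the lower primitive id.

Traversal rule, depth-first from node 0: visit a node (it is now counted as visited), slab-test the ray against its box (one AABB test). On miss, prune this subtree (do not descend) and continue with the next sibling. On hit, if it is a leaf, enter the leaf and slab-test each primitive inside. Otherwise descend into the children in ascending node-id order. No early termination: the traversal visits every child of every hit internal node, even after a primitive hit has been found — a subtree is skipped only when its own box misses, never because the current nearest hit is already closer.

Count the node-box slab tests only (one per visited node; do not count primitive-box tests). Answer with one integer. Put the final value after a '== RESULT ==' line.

Traverse from the root:
N0 x:[15,31] y:[34/3,65/3] z:[37/3,80/3] -> hit [15,65/3], descend [1, 6]
  N1 x:[17,31] y:[34/3,64/3] z:[67/3,80/3] -> miss, prune
  N6 x:[15,59/2] y:[34/3,65/3] z:[37/3,70/3] -> hit [15,65/3], descend [2, 3]
    N2 x:[41/2,59/2] y:[34/3,65/3] z:[52/3,70/3] -> hit [41/2,65/3] leaf, test {P0(miss), P10(miss), P11(miss)}
    N3 x:[15,20] y:[47/3,56/3] z:[37/3,53/3] -> hit [47/3,53/3] leaf, test {P2(miss), P5(miss), P9(miss)}

Summary -> nodes [0, 1, 6, 2, 3]; box-tests=5; leaf-entries=2; first=miss

== RESULT ==
5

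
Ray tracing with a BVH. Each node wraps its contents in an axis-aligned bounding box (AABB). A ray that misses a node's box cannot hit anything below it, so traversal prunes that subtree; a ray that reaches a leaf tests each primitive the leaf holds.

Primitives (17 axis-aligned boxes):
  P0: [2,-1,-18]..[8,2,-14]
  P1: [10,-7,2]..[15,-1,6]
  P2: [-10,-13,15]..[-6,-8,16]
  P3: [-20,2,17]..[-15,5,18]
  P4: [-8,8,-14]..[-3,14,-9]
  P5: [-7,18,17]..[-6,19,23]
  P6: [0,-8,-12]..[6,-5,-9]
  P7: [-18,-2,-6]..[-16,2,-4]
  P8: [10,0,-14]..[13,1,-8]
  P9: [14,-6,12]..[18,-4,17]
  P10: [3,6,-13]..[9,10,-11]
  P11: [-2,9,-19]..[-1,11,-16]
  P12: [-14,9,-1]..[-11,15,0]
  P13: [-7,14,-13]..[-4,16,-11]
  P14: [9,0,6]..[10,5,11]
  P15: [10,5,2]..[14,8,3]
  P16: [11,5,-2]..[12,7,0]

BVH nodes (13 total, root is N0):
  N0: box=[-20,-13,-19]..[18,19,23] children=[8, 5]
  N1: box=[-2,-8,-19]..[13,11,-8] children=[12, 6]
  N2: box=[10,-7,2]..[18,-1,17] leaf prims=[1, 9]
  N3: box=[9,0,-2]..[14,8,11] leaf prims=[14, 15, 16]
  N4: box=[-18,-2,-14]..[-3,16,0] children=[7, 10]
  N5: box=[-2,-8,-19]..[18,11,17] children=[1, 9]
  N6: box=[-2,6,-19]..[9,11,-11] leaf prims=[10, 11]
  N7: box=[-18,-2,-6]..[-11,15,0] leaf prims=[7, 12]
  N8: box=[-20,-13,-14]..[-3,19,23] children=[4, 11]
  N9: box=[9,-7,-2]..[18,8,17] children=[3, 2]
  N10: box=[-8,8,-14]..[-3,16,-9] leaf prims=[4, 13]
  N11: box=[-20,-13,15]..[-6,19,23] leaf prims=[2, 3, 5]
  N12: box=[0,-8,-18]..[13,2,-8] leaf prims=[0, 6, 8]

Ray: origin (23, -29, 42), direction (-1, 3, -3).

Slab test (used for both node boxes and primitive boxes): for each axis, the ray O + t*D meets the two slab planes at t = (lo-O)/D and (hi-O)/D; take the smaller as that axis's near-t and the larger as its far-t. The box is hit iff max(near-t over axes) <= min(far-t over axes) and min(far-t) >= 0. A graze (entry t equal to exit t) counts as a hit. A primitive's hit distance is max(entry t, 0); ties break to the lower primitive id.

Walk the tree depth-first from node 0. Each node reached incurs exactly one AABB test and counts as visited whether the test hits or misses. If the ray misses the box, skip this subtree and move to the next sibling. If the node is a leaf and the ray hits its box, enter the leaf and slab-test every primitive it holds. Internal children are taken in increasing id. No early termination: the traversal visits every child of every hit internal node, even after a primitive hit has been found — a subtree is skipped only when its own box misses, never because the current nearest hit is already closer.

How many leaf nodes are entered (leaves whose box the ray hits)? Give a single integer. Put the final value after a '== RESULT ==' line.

Traverse from the root:
N0 x:[5,43] y:[16/3,16] z:[19/3,61/3] -> hit [19/3,16], descend [5, 8]
  N5 x:[5,25] y:[7,40/3] z:[25/3,61/3] -> hit [25/3,40/3], descend [1, 9]
    N1 x:[10,25] y:[7,40/3] z:[50/3,61/3] -> miss, prune
    N9 x:[5,14] y:[22/3,37/3] z:[25/3,44/3] -> hit [25/3,37/3], descend [2, 3]
      N2 x:[5,13] y:[22/3,28/3] z:[25/3,40/3] -> hit [25/3,28/3] leaf, test {P1(miss), P9@t=25/3}
      N3 x:[9,14] y:[29/3,37/3] z:[31/3,44/3] -> hit [31/3,37/3] leaf, test {P14(miss), P15(miss), P16(miss)}
  N8 x:[26,43] y:[16/3,16] z:[19/3,56/3] -> miss, prune

Visited [0, 5, 1, 9, 2, 3, 8]. Tests: 7 box, 2 leaf. Nearest: P9.

== RESULT ==
2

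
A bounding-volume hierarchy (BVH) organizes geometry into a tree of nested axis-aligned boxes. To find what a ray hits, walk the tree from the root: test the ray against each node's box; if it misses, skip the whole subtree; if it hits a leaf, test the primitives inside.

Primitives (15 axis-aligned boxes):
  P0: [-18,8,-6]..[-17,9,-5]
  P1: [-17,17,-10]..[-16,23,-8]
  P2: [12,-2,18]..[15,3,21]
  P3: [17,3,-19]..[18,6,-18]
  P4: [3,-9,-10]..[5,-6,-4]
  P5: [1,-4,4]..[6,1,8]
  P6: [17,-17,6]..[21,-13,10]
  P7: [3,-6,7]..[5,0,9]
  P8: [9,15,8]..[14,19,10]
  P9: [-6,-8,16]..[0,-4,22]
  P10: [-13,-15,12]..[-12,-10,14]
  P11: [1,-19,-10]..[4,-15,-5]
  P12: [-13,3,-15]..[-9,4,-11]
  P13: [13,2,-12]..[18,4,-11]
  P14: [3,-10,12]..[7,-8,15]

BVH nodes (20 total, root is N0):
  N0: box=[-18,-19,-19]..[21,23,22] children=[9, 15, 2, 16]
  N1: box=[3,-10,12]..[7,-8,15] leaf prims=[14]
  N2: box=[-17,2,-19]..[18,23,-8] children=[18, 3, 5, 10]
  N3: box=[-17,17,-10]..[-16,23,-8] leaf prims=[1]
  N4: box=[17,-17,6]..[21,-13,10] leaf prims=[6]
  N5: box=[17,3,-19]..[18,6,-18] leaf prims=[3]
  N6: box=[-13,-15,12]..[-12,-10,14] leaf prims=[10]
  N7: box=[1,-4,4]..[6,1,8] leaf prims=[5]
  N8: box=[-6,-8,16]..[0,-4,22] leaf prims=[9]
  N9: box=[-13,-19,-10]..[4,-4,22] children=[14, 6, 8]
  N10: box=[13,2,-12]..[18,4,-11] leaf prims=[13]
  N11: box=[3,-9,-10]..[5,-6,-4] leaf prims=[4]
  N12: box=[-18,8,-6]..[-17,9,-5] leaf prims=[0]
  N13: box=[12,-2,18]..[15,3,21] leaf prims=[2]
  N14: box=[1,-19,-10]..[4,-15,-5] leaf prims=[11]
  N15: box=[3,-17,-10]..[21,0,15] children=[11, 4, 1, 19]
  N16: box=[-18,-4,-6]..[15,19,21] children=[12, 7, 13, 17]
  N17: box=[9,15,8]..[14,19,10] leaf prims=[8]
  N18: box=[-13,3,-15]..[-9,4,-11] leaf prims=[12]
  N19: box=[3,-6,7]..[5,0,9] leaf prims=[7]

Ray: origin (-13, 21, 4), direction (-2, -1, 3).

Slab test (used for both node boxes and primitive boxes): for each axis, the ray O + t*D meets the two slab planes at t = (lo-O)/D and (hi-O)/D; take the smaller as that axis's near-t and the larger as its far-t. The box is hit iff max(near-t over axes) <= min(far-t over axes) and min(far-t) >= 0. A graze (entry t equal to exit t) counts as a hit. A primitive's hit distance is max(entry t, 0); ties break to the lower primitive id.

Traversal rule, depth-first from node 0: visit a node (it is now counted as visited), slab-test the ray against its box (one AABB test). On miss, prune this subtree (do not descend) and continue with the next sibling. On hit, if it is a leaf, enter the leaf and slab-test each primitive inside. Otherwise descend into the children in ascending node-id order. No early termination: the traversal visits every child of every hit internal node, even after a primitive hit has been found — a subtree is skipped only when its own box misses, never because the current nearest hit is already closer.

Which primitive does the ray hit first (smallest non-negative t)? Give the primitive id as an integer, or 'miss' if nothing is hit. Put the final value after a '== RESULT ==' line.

Walk:
N0 x:[-17,5/2] y:[-2,40] z:[-23/3,6] -> hit [-2,5/2], descend [2, 9, 15, 16]
  N2 x:[-31/2,2] y:[-2,19] z:[-23/3,-4] -> miss, prune
  N9 x:[-17/2,0] y:[25,40] z:[-14/3,6] -> miss, prune
  N15 x:[-17,-8] y:[21,38] z:[-14/3,11/3] -> miss, prune
  N16 x:[-14,5/2] y:[2,25] z:[-10/3,17/3] -> hit [2,5/2], descend [7, 12, 13, 17]
    N7 x:[-19/2,-7] y:[20,25] z:[0,4/3] -> miss, prune
    N12 x:[2,5/2] y:[12,13] z:[-10/3,-3] -> miss, prune
    N13 x:[-14,-25/2] y:[18,23] z:[14/3,17/3] -> miss, prune
    N17 x:[-27/2,-11] y:[2,6] z:[4/3,2] -> miss, prune

9 AABB tests over nodes [0, 2, 9, 15, 16, 7, 12, 13, 17]; 0 leaves entered; closest miss.

== RESULT ==
miss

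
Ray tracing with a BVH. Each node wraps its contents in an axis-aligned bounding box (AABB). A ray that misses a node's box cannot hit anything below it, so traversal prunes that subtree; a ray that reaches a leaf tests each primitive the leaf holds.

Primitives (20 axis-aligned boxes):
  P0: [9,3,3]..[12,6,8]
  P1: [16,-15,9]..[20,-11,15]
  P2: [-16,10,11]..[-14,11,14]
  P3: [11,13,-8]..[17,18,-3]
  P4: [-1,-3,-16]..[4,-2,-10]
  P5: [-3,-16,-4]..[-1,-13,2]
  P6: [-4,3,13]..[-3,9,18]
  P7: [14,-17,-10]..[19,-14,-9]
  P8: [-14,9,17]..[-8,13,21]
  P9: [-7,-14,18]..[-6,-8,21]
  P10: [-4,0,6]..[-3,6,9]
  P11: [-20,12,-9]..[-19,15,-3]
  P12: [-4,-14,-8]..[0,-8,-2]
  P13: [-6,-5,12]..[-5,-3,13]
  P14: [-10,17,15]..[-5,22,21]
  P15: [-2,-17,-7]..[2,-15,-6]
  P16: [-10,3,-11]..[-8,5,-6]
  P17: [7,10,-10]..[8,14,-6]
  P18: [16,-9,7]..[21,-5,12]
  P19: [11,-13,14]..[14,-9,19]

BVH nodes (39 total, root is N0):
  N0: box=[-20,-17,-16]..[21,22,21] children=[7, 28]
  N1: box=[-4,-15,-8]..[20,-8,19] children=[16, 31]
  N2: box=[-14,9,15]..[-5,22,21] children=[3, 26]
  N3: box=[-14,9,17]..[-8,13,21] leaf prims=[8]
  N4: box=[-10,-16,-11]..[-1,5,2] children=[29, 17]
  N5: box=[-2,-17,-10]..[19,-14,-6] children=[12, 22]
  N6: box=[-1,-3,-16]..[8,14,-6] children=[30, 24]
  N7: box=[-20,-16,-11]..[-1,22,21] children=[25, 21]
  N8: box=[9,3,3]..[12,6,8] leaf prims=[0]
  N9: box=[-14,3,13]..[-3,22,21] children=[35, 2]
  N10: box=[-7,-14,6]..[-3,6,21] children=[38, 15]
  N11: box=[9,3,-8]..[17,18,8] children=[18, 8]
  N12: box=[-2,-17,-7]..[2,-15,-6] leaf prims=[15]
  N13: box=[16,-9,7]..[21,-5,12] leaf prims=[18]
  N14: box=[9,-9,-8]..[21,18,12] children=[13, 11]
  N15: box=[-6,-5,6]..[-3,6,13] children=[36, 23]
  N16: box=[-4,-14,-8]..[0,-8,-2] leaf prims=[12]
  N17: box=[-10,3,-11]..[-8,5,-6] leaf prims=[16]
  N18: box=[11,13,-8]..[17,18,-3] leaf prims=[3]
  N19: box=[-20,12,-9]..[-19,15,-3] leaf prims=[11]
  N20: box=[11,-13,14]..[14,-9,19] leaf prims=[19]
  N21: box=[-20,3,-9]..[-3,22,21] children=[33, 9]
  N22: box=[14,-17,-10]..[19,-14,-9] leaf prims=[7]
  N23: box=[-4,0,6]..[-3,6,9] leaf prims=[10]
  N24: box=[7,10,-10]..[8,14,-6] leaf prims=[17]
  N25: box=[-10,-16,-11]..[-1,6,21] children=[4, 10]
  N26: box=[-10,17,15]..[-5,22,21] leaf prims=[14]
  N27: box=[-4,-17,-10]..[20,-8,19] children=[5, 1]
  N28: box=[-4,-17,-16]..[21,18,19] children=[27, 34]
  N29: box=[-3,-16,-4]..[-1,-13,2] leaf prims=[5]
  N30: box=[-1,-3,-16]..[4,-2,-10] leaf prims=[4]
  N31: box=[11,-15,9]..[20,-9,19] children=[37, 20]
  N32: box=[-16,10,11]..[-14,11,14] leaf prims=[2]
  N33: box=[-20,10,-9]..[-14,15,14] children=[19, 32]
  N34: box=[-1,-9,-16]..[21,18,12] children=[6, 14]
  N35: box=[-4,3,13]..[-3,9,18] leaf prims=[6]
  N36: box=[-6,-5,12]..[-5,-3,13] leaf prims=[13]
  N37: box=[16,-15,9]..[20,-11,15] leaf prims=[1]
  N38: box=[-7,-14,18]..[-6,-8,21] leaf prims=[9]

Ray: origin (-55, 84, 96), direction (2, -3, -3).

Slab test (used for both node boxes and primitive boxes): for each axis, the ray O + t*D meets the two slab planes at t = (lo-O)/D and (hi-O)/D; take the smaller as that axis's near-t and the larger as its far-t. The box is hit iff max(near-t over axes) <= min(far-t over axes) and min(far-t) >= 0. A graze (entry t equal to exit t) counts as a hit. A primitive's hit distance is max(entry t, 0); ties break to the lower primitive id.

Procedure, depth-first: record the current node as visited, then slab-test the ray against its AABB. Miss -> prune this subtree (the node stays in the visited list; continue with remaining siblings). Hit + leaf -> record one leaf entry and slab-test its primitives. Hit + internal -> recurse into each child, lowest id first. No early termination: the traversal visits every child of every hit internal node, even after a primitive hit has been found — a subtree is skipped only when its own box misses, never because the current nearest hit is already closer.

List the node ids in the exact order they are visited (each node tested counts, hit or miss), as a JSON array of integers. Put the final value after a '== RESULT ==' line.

Walk:
N0 x:[35/2,38] y:[62/3,101/3] z:[25,112/3] -> hit [25,101/3], descend [7, 28]
  N7 x:[35/2,27] y:[62/3,100/3] z:[25,107/3] -> hit [25,27], descend [21, 25]
    N21 x:[35/2,26] y:[62/3,27] z:[25,35] -> hit [25,26], descend [9, 33]
      N9 x:[41/2,26] y:[62/3,27] z:[25,83/3] -> hit [25,26], descend [2, 35]
        N2 x:[41/2,25] y:[62/3,25] z:[25,27] -> hit [25,25], descend [3, 26]
          N3 x:[41/2,47/2] y:[71/3,25] z:[25,79/3] -> miss, prune
          N26 x:[45/2,25] y:[62/3,67/3] z:[25,27] -> miss, prune
        N35 x:[51/2,26] y:[25,27] z:[26,83/3] -> hit [26,26] leaf, test {P6@t=26}
      N33 x:[35/2,41/2] y:[23,74/3] z:[82/3,35] -> miss, prune
    N25 x:[45/2,27] y:[26,100/3] z:[25,107/3] -> hit [26,27], descend [4, 10]
      N4 x:[45/2,27] y:[79/3,100/3] z:[94/3,107/3] -> miss, prune
      N10 x:[24,26] y:[26,98/3] z:[25,30] -> hit [26,26], descend [15, 38]
        N15 x:[49/2,26] y:[26,89/3] z:[83/3,30] -> miss, prune
        N38 x:[24,49/2] y:[92/3,98/3] z:[25,26] -> miss, prune
  N28 x:[51/2,38] y:[22,101/3] z:[77/3,112/3] -> hit [77/3,101/3], descend [27, 34]
    N27 x:[51/2,75/2] y:[92/3,101/3] z:[77/3,106/3] -> hit [92/3,101/3], descend [1, 5]
      N1 x:[51/2,75/2] y:[92/3,33] z:[77/3,104/3] -> hit [92/3,33], descend [16, 31]
        N16 x:[51/2,55/2] y:[92/3,98/3] z:[98/3,104/3] -> miss, prune
        N31 x:[33,75/2] y:[31,33] z:[77/3,29] -> miss, prune
      N5 x:[53/2,37] y:[98/3,101/3] z:[34,106/3] -> miss, prune
    N34 x:[27,38] y:[22,31] z:[28,112/3] -> hit [28,31], descend [6, 14]
      N6 x:[27,63/2] y:[70/3,29] z:[34,112/3] -> miss, prune
      N14 x:[32,38] y:[22,31] z:[28,104/3] -> miss, prune

order=[0, 7, 21, 9, 2, 3, 26, 35, 33, 25, 4, 10, 15, 38, 28, 27, 1, 16, 31, 5, 34, 6, 14]  |boxes|=23  |leaves|=1  hit=P6

== RESULT ==
[0, 7, 21, 9, 2, 3, 26, 35, 33, 25, 4, 10, 15, 38, 28, 27, 1, 16, 31, 5, 34, 6, 14]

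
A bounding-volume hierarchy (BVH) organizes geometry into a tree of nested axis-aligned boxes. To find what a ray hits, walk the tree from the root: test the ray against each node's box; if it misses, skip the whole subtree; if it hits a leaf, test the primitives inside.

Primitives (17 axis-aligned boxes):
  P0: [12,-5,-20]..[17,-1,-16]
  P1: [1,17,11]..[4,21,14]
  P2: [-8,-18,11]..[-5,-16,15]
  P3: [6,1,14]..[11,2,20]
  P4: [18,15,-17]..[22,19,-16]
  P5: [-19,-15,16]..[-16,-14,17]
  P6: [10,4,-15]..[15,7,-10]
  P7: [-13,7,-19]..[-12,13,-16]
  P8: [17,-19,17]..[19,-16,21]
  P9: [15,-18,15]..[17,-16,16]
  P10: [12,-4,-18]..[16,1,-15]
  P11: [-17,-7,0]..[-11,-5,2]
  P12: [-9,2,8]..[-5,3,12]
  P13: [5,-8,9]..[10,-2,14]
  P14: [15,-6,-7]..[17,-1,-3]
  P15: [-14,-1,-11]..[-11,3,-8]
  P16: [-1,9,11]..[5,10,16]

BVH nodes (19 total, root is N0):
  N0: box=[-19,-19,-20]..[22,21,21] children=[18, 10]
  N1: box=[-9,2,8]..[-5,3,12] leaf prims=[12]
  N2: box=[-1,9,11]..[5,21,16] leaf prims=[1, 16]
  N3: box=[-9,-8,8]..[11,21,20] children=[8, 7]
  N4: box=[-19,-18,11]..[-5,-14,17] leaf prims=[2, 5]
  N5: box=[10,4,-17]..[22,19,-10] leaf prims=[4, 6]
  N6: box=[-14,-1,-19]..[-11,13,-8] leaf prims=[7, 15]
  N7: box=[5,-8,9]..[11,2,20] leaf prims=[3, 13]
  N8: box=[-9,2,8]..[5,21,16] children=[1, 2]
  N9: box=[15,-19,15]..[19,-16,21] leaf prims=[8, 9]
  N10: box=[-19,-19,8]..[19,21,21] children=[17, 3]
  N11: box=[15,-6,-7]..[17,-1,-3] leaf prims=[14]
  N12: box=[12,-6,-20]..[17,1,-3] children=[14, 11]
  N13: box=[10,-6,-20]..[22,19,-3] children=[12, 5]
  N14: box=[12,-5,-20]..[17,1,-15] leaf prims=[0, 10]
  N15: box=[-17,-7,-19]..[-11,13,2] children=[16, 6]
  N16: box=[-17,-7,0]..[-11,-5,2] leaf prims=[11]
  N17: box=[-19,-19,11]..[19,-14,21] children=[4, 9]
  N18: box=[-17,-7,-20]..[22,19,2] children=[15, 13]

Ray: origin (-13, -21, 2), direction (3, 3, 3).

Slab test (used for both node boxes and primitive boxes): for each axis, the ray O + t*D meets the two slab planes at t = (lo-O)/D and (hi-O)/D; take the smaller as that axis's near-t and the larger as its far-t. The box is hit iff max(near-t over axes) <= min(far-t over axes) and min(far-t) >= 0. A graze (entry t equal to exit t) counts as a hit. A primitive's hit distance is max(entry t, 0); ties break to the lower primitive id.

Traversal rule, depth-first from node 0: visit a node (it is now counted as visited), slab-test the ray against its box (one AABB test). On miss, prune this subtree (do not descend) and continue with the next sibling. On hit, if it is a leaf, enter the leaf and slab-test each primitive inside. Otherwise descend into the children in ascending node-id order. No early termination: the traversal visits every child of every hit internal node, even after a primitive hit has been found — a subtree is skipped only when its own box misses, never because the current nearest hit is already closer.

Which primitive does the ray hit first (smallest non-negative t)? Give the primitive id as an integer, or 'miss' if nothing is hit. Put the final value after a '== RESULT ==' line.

Trace the traversal:
N0 x:[-2,35/3] y:[2/3,14] z:[-22/3,19/3] -> hit [2/3,19/3], descend [10, 18]
  N10 x:[-2,32/3] y:[2/3,14] z:[2,19/3] -> hit [2,19/3], descend [3, 17]
    N3 x:[4/3,8] y:[13/3,14] z:[2,6] -> hit [13/3,6], descend [7, 8]
      N7 x:[6,8] y:[13/3,23/3] z:[7/3,6] -> hit [6,6] leaf, test {P3(miss), P13(miss)}
      N8 x:[4/3,6] y:[23/3,14] z:[2,14/3] -> miss, prune
    N17 x:[-2,32/3] y:[2/3,7/3] z:[3,19/3] -> miss, prune
  N18 x:[-4/3,35/3] y:[14/3,40/3] z:[-22/3,0] -> miss, prune

Visited [0, 10, 3, 7, 8, 17, 18]. Tests: 7 box, 1 leaf. Nearest: miss.

== RESULT ==
miss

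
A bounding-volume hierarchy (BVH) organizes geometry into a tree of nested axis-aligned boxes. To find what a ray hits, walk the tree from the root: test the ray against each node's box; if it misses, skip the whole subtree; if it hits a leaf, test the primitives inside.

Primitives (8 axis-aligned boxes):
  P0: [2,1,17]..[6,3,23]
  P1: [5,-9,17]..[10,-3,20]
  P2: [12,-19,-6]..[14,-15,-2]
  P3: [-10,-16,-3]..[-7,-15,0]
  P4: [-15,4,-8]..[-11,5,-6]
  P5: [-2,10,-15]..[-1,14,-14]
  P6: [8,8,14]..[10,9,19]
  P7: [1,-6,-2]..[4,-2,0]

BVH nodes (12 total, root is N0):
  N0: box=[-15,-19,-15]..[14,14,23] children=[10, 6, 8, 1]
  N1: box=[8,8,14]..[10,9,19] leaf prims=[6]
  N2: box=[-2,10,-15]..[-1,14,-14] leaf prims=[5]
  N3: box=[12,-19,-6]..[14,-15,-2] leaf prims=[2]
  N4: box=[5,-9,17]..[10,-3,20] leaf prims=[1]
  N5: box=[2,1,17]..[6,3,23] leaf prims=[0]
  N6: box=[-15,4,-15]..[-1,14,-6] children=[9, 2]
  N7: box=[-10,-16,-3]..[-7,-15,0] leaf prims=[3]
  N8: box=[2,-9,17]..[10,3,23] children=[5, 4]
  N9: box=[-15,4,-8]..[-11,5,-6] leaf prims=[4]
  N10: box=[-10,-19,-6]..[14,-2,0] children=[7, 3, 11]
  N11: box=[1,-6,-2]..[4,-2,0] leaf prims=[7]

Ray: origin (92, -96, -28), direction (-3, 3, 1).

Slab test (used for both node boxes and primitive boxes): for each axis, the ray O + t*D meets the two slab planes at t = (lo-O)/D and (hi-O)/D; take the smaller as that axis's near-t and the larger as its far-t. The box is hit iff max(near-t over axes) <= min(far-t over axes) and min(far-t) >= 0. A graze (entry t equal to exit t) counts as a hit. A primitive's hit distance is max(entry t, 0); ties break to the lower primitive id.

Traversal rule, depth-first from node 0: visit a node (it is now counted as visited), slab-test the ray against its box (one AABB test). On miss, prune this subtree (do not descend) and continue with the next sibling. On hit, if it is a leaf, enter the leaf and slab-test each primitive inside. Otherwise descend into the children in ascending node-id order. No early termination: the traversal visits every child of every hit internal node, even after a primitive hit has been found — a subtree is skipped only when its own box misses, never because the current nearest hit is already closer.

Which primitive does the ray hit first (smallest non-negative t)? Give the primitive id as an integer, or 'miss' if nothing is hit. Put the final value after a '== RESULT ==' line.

Traverse from the root:
N0 x:[26,107/3] y:[77/3,110/3] z:[13,51] -> hit [26,107/3], descend [1, 6, 8, 10]
  N1 x:[82/3,28] y:[104/3,35] z:[42,47] -> miss, prune
  N6 x:[31,107/3] y:[100/3,110/3] z:[13,22] -> miss, prune
  N8 x:[82/3,30] y:[29,33] z:[45,51] -> miss, prune
  N10 x:[26,34] y:[77/3,94/3] z:[22,28] -> hit [26,28], descend [3, 7, 11]
    N3 x:[26,80/3] y:[77/3,27] z:[22,26] -> hit [26,26] leaf, test {P2@t=26}
    N7 x:[33,34] y:[80/3,27] z:[25,28] -> miss, prune
    N11 x:[88/3,91/3] y:[30,94/3] z:[26,28] -> miss, prune

Summary -> nodes [0, 1, 6, 8, 10, 3, 7, 11]; box-tests=8; leaf-entries=1; first=P2

== RESULT ==
2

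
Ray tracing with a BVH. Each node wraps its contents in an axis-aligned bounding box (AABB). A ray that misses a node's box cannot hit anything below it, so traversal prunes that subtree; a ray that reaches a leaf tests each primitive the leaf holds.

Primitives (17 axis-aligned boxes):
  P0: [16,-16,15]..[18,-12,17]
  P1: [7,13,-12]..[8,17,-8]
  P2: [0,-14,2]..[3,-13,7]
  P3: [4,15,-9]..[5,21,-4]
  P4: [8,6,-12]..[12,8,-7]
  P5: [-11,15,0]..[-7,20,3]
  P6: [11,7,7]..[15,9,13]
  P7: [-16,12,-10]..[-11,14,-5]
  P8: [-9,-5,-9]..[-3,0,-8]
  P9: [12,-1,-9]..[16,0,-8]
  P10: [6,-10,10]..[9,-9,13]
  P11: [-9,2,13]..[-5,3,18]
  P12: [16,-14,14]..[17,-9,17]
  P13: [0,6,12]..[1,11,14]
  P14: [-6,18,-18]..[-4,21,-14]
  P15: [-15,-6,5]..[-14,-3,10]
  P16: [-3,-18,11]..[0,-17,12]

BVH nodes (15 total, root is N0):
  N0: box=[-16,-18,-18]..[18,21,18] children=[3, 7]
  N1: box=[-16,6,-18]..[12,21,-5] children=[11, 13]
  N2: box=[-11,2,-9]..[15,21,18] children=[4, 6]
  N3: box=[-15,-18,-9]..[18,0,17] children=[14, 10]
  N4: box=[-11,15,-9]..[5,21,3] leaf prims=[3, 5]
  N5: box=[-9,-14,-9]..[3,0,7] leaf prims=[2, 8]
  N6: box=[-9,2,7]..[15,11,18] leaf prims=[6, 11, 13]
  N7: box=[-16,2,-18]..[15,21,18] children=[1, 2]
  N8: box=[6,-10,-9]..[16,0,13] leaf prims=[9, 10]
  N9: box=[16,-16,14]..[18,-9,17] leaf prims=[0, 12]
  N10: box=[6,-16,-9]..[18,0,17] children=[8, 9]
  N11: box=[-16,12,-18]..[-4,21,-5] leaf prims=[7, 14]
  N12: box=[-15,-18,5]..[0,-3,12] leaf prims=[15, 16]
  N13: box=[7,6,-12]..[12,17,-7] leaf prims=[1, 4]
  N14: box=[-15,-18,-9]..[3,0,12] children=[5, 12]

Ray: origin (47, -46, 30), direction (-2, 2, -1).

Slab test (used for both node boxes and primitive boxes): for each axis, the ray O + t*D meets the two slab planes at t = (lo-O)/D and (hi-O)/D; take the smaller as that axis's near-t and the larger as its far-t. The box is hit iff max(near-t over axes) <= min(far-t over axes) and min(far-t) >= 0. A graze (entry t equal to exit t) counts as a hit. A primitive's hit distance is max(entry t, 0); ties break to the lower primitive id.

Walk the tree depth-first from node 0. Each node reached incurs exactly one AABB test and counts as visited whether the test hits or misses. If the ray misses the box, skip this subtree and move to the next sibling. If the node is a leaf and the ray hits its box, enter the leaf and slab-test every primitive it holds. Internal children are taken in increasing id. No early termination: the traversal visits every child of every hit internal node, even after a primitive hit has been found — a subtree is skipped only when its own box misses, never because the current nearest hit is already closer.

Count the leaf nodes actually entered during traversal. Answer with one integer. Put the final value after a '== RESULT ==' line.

Trace the traversal:
N0 x:[29/2,63/2] y:[14,67/2] z:[12,48] -> hit [29/2,63/2], descend [3, 7]
  N3 x:[29/2,31] y:[14,23] z:[13,39] -> hit [29/2,23], descend [10, 14]
    N10 x:[29/2,41/2] y:[15,23] z:[13,39] -> hit [15,41/2], descend [8, 9]
      N8 x:[31/2,41/2] y:[18,23] z:[17,39] -> hit [18,41/2] leaf, test {P9(miss), P10(miss)}
      N9 x:[29/2,31/2] y:[15,37/2] z:[13,16] -> hit [15,31/2] leaf, test {P0@t=15, P12(miss)}
    N14 x:[22,31] y:[14,23] z:[18,39] -> hit [22,23], descend [5, 12]
      N5 x:[22,28] y:[16,23] z:[23,39] -> hit [23,23] leaf, test {P2(miss), P8(miss)}
      N12 x:[47/2,31] y:[14,43/2] z:[18,25] -> miss, prune
  N7 x:[16,63/2] y:[24,67/2] z:[12,48] -> hit [24,63/2], descend [1, 2]
    N1 x:[35/2,63/2] y:[26,67/2] z:[35,48] -> miss, prune
    N2 x:[16,29] y:[24,67/2] z:[12,39] -> hit [24,29], descend [4, 6]
      N4 x:[21,29] y:[61/2,67/2] z:[27,39] -> miss, prune
      N6 x:[16,28] y:[24,57/2] z:[12,23] -> miss, prune

Visited [0, 3, 10, 8, 9, 14, 5, 12, 7, 1, 2, 4, 6]. Tests: 13 box, 3 leaf. Nearest: P0.

== RESULT ==
3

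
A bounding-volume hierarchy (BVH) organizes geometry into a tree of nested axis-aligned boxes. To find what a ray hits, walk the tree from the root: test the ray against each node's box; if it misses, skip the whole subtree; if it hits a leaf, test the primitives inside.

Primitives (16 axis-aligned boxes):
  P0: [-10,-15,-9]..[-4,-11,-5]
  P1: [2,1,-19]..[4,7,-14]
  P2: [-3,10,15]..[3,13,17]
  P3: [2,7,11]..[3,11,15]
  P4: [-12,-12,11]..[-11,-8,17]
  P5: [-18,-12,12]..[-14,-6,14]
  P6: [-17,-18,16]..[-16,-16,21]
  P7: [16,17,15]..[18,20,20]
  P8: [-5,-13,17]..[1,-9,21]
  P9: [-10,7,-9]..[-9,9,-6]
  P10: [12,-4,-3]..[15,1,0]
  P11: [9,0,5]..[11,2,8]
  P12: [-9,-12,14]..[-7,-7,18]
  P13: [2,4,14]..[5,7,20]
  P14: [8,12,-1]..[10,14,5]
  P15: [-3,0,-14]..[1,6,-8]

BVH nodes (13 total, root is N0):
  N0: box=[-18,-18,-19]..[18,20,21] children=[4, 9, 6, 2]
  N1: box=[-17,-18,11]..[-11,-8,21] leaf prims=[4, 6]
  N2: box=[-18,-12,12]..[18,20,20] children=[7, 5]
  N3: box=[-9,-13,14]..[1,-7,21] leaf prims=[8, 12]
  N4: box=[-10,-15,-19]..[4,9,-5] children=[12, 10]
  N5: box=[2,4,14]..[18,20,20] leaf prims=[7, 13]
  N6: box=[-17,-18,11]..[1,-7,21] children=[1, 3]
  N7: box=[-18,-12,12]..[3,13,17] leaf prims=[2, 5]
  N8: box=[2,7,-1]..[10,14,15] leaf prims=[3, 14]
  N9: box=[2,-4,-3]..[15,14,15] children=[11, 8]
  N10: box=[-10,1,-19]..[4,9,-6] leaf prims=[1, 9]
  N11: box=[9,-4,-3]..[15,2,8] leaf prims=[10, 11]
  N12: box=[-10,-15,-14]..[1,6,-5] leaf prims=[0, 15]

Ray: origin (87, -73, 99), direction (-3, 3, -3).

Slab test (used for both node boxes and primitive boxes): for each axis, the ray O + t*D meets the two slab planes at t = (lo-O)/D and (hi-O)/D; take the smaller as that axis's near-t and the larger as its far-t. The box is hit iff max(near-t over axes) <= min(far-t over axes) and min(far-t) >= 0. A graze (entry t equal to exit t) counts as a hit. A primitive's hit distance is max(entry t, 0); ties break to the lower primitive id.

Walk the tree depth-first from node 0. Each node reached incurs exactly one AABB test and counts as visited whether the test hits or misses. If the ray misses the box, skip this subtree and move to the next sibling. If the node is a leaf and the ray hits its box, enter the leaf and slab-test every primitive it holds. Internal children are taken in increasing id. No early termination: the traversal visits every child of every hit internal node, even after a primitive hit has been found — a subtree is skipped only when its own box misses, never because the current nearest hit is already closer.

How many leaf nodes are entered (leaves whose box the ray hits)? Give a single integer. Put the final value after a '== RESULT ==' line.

Trace the traversal:
N0 x:[23,35] y:[55/3,31] z:[26,118/3] -> hit [26,31], descend [2, 4, 6, 9]
  N2 x:[23,35] y:[61/3,31] z:[79/3,29] -> hit [79/3,29], descend [5, 7]
    N5 x:[23,85/3] y:[77/3,31] z:[79/3,85/3] -> hit [79/3,85/3] leaf, test {P7(miss), P13(miss)}
    N7 x:[28,35] y:[61/3,86/3] z:[82/3,29] -> hit [28,86/3] leaf, test {P2@t=28, P5(miss)}
  N4 x:[83/3,97/3] y:[58/3,82/3] z:[104/3,118/3] -> miss, prune
  N6 x:[86/3,104/3] y:[55/3,22] z:[26,88/3] -> miss, prune
  N9 x:[24,85/3] y:[23,29] z:[28,34] -> hit [28,85/3], descend [8, 11]
    N8 x:[77/3,85/3] y:[80/3,29] z:[28,100/3] -> hit [28,85/3] leaf, test {P3@t=28, P14(miss)}
    N11 x:[24,26] y:[23,25] z:[91/3,34] -> miss, prune

Summary -> nodes [0, 2, 5, 7, 4, 6, 9, 8, 11]; box-tests=9; leaf-entries=3; first=P2

== RESULT ==
3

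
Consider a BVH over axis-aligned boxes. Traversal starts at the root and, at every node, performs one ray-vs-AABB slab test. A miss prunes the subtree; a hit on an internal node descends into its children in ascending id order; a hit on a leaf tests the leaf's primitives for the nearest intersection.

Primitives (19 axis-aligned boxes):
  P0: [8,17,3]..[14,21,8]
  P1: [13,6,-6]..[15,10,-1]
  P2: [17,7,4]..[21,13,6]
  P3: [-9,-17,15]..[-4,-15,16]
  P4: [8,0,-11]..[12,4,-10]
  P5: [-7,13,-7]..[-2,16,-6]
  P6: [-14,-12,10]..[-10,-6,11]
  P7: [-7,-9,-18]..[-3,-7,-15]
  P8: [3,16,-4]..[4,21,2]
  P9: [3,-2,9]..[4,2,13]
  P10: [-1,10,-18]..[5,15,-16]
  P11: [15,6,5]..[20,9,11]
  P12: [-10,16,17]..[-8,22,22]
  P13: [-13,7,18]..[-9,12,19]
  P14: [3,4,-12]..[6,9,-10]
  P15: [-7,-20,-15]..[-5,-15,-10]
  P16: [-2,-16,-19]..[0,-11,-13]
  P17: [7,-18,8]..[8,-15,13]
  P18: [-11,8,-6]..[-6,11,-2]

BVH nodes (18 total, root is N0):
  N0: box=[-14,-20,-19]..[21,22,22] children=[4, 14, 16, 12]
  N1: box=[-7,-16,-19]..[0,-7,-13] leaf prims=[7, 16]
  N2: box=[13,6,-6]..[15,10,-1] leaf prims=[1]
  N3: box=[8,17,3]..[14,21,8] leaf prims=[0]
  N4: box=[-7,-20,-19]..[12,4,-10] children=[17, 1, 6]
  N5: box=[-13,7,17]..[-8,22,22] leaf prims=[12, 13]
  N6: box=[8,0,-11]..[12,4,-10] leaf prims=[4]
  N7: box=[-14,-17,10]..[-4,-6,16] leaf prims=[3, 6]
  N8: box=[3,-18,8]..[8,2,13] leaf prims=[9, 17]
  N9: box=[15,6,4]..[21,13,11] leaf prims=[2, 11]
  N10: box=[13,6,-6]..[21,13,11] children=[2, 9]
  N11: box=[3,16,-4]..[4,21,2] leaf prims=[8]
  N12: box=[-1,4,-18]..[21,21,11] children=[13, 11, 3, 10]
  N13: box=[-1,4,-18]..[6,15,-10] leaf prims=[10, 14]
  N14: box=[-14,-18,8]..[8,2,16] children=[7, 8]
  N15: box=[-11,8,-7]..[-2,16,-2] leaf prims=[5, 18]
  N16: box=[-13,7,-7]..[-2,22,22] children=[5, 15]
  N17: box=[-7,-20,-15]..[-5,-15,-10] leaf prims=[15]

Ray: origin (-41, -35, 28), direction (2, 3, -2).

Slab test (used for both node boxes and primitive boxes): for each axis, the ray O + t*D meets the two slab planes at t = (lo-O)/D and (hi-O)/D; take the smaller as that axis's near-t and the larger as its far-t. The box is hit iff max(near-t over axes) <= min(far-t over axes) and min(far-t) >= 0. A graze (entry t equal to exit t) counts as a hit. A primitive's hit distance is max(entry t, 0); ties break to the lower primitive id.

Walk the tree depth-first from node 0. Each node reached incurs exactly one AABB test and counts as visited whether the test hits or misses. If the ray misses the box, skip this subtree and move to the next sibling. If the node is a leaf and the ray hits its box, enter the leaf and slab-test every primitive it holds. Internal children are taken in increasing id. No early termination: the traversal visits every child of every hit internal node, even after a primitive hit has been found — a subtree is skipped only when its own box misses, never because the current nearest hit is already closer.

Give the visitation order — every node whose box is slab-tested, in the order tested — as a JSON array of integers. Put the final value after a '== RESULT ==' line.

Walk:
N0 x:[27/2,31] y:[5,19] z:[3,47/2] -> hit [27/2,19], descend [4, 12, 14, 16]
  N4 x:[17,53/2] y:[5,13] z:[19,47/2] -> miss, prune
  N12 x:[20,31] y:[13,56/3] z:[17/2,23] -> miss, prune
  N14 x:[27/2,49/2] y:[17/3,37/3] z:[6,10] -> miss, prune
  N16 x:[14,39/2] y:[14,19] z:[3,35/2] -> hit [14,35/2], descend [5, 15]
    N5 x:[14,33/2] y:[14,19] z:[3,11/2] -> miss, prune
    N15 x:[15,39/2] y:[43/3,17] z:[15,35/2] -> hit [15,17] leaf, test {P5@t=17, P18@t=15}

Visited [0, 4, 12, 14, 16, 5, 15]. Tests: 7 box, 1 leaf. Nearest: P18.

== RESULT ==
[0, 4, 12, 14, 16, 5, 15]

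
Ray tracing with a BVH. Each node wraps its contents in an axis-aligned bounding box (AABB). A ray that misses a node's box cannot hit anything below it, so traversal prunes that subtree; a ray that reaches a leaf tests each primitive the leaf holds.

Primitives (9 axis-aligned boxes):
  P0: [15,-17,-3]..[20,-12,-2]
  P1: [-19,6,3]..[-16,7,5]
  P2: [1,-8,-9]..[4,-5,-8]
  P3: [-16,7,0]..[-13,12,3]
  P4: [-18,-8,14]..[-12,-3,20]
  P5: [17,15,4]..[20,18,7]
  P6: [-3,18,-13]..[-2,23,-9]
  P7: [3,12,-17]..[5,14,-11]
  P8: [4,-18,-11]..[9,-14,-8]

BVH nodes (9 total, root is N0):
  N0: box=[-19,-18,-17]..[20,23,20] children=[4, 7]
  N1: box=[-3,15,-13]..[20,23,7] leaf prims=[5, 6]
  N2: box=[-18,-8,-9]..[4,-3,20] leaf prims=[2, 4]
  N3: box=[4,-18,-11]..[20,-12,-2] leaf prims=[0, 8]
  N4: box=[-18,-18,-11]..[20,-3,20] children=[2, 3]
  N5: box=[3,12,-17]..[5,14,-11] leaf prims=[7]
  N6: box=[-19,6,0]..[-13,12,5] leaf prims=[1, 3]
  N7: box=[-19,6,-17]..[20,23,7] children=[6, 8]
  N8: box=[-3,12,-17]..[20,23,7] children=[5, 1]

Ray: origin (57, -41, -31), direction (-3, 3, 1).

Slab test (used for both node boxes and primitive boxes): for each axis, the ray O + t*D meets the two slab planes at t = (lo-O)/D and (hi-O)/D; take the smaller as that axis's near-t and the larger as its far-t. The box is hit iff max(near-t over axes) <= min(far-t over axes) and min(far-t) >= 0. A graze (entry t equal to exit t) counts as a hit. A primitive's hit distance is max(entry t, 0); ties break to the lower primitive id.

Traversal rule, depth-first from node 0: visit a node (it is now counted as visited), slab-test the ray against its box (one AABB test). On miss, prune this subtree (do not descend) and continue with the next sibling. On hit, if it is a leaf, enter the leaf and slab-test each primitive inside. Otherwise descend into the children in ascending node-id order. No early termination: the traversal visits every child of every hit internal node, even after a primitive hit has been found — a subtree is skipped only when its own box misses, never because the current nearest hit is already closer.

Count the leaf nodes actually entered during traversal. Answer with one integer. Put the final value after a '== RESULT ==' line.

Trace the traversal:
N0 x:[37/3,76/3] y:[23/3,64/3] z:[14,51] -> hit [14,64/3], descend [4, 7]
  N4 x:[37/3,25] y:[23/3,38/3] z:[20,51] -> miss, prune
  N7 x:[37/3,76/3] y:[47/3,64/3] z:[14,38] -> hit [47/3,64/3], descend [6, 8]
    N6 x:[70/3,76/3] y:[47/3,53/3] z:[31,36] -> miss, prune
    N8 x:[37/3,20] y:[53/3,64/3] z:[14,38] -> hit [53/3,20], descend [1, 5]
      N1 x:[37/3,20] y:[56/3,64/3] z:[18,38] -> hit [56/3,20] leaf, test {P5(miss), P6@t=59/3}
      N5 x:[52/3,18] y:[53/3,55/3] z:[14,20] -> hit [53/3,18] leaf, test {P7@t=53/3}

Visited [0, 4, 7, 6, 8, 1, 5]. Tests: 7 box, 2 leaf. Nearest: P7.

== RESULT ==
2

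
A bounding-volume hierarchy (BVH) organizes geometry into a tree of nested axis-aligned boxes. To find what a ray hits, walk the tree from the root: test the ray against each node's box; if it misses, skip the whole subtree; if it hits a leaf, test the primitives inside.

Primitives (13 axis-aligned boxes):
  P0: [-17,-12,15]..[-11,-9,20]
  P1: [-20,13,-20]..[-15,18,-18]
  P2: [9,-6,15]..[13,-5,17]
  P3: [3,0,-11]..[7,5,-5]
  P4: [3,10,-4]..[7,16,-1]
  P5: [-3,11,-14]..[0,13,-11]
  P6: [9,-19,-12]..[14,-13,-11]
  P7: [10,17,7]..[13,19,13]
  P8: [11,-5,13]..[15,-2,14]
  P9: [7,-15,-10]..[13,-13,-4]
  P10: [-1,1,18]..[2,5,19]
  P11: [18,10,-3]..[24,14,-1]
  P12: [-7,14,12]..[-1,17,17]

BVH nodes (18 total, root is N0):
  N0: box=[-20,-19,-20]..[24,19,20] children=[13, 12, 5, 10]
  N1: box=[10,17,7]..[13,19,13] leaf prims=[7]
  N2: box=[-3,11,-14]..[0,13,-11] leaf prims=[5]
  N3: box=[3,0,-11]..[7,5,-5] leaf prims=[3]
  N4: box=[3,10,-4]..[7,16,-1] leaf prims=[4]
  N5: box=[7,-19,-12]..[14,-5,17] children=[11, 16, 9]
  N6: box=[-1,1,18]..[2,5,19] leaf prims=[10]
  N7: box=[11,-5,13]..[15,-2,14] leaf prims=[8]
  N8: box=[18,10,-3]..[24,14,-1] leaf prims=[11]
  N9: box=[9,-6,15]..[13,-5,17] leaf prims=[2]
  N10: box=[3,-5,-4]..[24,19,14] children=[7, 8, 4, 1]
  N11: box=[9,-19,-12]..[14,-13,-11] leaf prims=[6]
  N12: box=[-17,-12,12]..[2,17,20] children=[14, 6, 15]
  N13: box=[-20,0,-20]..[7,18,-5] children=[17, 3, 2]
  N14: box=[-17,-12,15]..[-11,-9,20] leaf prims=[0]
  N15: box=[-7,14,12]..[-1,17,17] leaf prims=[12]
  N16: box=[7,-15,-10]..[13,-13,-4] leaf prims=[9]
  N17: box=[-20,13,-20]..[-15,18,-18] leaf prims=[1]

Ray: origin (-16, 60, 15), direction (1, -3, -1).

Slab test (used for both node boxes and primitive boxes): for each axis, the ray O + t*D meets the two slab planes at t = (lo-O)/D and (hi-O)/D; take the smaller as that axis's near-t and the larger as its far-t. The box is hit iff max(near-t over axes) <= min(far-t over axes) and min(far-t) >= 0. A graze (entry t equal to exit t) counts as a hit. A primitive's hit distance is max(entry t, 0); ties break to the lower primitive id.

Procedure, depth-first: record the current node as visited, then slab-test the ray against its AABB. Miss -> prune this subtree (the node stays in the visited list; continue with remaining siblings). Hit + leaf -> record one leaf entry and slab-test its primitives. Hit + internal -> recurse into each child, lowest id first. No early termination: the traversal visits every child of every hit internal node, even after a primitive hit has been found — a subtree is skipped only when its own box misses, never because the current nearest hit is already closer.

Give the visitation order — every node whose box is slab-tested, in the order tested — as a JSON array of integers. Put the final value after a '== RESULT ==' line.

Walk:
N0 x:[-4,40] y:[41/3,79/3] z:[-5,35] -> hit [41/3,79/3], descend [5, 10, 12, 13]
  N5 x:[23,30] y:[65/3,79/3] z:[-2,27] -> hit [23,79/3], descend [9, 11, 16]
    N9 x:[25,29] y:[65/3,22] z:[-2,0] -> miss, prune
    N11 x:[25,30] y:[73/3,79/3] z:[26,27] -> hit [26,79/3] leaf, test {P6@t=26}
    N16 x:[23,29] y:[73/3,25] z:[19,25] -> hit [73/3,25] leaf, test {P9@t=73/3}
  N10 x:[19,40] y:[41/3,65/3] z:[1,19] -> hit [19,19], descend [1, 4, 7, 8]
    N1 x:[26,29] y:[41/3,43/3] z:[2,8] -> miss, prune
    N4 x:[19,23] y:[44/3,50/3] z:[16,19] -> miss, prune
    N7 x:[27,31] y:[62/3,65/3] z:[1,2] -> miss, prune
    N8 x:[34,40] y:[46/3,50/3] z:[16,18] -> miss, prune
  N12 x:[-1,18] y:[43/3,24] z:[-5,3] -> miss, prune
  N13 x:[-4,23] y:[14,20] z:[20,35] -> hit [20,20], descend [2, 3, 17]
    N2 x:[13,16] y:[47/3,49/3] z:[26,29] -> miss, prune
    N3 x:[19,23] y:[55/3,20] z:[20,26] -> hit [20,20] leaf, test {P3@t=20}
    N17 x:[-4,1] y:[14,47/3] z:[33,35] -> miss, prune

15 AABB tests over nodes [0, 5, 9, 11, 16, 10, 1, 4, 7, 8, 12, 13, 2, 3, 17]; 3 leaves entered; closest P3.

== RESULT ==
[0, 5, 9, 11, 16, 10, 1, 4, 7, 8, 12, 13, 2, 3, 17]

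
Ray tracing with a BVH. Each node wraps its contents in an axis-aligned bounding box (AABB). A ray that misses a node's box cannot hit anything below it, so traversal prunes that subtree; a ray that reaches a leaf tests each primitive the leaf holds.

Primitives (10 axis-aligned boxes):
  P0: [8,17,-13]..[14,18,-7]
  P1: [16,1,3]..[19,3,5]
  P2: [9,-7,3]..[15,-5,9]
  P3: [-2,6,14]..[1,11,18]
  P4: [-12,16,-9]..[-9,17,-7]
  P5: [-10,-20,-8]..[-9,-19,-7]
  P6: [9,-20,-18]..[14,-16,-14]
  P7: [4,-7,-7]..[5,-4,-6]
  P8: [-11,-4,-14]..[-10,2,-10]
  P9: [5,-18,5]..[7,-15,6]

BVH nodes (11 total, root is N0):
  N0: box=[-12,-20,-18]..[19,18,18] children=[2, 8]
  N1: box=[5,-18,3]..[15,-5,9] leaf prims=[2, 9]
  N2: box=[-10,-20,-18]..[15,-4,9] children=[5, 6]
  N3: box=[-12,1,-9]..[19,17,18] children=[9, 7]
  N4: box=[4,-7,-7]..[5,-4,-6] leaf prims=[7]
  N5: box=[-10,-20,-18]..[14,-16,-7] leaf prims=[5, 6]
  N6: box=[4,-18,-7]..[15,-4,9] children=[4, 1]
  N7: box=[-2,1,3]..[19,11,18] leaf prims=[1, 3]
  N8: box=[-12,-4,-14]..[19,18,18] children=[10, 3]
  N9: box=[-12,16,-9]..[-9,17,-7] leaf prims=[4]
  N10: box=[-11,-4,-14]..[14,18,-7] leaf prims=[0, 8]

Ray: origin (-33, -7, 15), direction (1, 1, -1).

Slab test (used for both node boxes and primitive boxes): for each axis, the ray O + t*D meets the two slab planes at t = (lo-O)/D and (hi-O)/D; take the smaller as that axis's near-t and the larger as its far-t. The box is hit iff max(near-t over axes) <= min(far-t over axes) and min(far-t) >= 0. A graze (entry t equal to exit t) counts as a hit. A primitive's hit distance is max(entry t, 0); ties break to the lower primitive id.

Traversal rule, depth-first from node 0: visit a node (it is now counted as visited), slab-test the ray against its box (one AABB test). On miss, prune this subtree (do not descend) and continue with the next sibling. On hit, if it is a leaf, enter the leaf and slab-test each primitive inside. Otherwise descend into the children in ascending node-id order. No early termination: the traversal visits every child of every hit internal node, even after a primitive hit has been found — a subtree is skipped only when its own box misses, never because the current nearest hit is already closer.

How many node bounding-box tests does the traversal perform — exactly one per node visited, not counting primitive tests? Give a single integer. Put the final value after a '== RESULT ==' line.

Walk:
N0 x:[21,52] y:[-13,25] z:[-3,33] -> hit [21,25], descend [2, 8]
  N2 x:[23,48] y:[-13,3] z:[6,33] -> miss, prune
  N8 x:[21,52] y:[3,25] z:[-3,29] -> hit [21,25], descend [3, 10]
    N3 x:[21,52] y:[8,24] z:[-3,24] -> hit [21,24], descend [7, 9]
      N7 x:[31,52] y:[8,18] z:[-3,12] -> miss, prune
      N9 x:[21,24] y:[23,24] z:[22,24] -> hit [23,24] leaf, test {P4@t=23}
    N10 x:[22,47] y:[3,25] z:[22,29] -> hit [22,25] leaf, test {P0(miss), P8(miss)}

Summary -> nodes [0, 2, 8, 3, 7, 9, 10]; box-tests=7; leaf-entries=2; first=P4

== RESULT ==
7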